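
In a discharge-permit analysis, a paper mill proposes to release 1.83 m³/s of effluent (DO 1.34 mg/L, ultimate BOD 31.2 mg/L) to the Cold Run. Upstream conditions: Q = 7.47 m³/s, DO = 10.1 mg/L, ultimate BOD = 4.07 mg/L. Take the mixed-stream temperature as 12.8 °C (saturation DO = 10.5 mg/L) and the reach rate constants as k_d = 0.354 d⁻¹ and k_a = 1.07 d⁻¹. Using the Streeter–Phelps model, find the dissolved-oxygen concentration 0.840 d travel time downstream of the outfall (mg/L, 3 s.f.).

Mixed DO = (7.47×10.1 + 1.83×1.34)/(7.47+1.83) = 77.90/9.300 = 8.376 mg/L.
Mixed L₀ = (7.47×4.07 + 1.83×31.2)/(9.300) = 87.50/9.300 = 9.408 mg/L.
Initial deficit D₀ = C_s − DO₀ = 10.5 − 8.376 = 2.124 mg/L.
D(0.840) = [0.354×9.408/(1.07−0.354)](e^(−0.354×0.840) − e^(−1.07×0.840)) + 2.124 e^(−1.07×0.840)
= 4.652 × (0.7428 − 0.4071) + 2.124 × 0.4071 = 2.426 mg/L.
DO = 10.5 − 2.426 = 8.074 mg/L.

DO ≈ 8.07 mg/L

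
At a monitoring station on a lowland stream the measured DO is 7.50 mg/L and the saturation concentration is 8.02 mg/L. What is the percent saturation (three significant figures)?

93.5 % saturation

% saturation = C/C_s × 100 = 7.50/8.02 × 100 = 93.5 %.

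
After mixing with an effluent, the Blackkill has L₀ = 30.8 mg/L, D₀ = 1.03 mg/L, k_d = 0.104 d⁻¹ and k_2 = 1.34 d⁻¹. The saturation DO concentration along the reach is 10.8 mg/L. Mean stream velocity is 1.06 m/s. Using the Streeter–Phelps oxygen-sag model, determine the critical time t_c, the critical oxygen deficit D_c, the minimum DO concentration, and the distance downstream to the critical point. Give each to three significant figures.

t_c ≈ 1.66 d; D_c ≈ 2.01 mg/L; min DO ≈ 8.79 mg/L; x_c ≈ 152 km

At the critical point dD/dt = 0, so k_d L₀ e^(−k_d t) = k_2 D. Substituting D(t) from the Streeter–Phelps equation and solving for t gives
t_c = ln[(k_2/k_d)(1 − D₀(k_2−k_d)/(k_d L₀))] / (k_2−k_d).
Here k_2−k_d = 1.236 d⁻¹ and 1 − D₀(k_2−k_d)/(k_d L₀) = 1 − 1.03×1.236/(0.104×30.8) = 0.6026, so
t_c = ln(12.88 × 0.6026) / 1.236 = 2.049 / 1.236 = 1.658 d.
L(t_c) = L₀ e^(−k_d t_c) = 30.8 × 0.8416 = 25.92 mg/L, and at the critical point k_2 D_c = k_d L, so D_c = (0.104/1.34) × 25.92 = 2.012 mg/L.
Minimum DO = C_s − D_c = 10.8 − 2.012 = 8.788 mg/L.
x_c = v t_c = 1.06 m/s × 1.658 d × 86400 s/d = 151900 m ≈ 152 km.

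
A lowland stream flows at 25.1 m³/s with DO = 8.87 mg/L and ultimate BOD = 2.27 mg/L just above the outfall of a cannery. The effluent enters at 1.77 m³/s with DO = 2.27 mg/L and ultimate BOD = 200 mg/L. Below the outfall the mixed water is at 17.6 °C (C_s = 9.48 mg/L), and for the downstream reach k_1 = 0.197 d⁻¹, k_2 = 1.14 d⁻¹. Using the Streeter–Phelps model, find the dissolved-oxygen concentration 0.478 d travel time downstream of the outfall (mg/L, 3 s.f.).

DO ≈ 7.82 mg/L

Mixed DO = (25.1×8.87 + 1.77×2.27)/(25.1+1.77) = 226.7/26.87 = 8.435 mg/L.
Mixed L₀ = (25.1×2.27 + 1.77×200)/(26.87) = 411.0/26.87 = 15.30 mg/L.
Initial deficit D₀ = C_s − DO₀ = 9.48 − 8.435 = 1.045 mg/L.
D(0.478) = [0.197×15.30/(1.14−0.197)](e^(−0.197×0.478) − e^(−1.14×0.478)) + 1.045 e^(−1.14×0.478)
= 3.195 × (0.9101 − 0.5799) + 1.045 × 0.5799 = 1.661 mg/L.
DO = 9.48 − 1.661 = 7.819 mg/L.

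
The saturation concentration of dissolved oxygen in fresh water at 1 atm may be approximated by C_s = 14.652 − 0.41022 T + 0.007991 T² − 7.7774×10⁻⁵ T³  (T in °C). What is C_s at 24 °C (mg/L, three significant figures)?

C_s = 14.652 − 0.41022×24 + 0.007991×24² − 7.7774×10⁻⁵×24³ = 8.334 mg/L.

C_s ≈ 8.33 mg/L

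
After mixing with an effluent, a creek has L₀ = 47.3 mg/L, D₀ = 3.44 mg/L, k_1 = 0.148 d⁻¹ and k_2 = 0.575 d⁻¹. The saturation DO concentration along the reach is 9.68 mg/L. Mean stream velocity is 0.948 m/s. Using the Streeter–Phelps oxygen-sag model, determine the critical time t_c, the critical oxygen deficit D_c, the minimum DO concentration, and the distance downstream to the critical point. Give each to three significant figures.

t_c ≈ 2.63 d; D_c ≈ 8.25 mg/L; min DO ≈ 1.43 mg/L; x_c ≈ 215 km

At the critical point dD/dt = 0, so k_1 L₀ e^(−k_1 t) = k_2 D. Substituting D(t) from the Streeter–Phelps equation and solving for t gives
t_c = ln[(k_2/k_1)(1 − D₀(k_2−k_1)/(k_1 L₀))] / (k_2−k_1).
Here k_2−k_1 = 0.4270 d⁻¹ and 1 − D₀(k_2−k_1)/(k_1 L₀) = 1 − 3.44×0.4270/(0.148×47.3) = 0.7902, so
t_c = ln(3.885 × 0.7902) / 0.4270 = 1.122 / 0.4270 = 2.627 d.
L(t_c) = L₀ e^(−k_1 t_c) = 47.3 × 0.6779 = 32.06 mg/L, and at the critical point k_2 D_c = k_1 L, so D_c = (0.148/0.575) × 32.06 = 8.253 mg/L.
Minimum DO = C_s − D_c = 9.68 − 8.253 = 1.427 mg/L.
x_c = v t_c = 0.948 m/s × 2.627 d × 86400 s/d = 215200 m ≈ 215 km.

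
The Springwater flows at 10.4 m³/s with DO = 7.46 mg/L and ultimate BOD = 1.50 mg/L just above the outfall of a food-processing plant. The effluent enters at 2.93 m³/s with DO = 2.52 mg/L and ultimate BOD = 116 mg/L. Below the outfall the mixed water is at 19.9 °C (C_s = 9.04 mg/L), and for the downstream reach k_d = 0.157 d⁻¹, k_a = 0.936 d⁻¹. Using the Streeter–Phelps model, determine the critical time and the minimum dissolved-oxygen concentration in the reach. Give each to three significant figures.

t_c ≈ 1.41 d; minimum DO ≈ 5.46 mg/L

Mixed DO = (10.4×7.46 + 2.93×2.52)/(10.4+2.93) = 84.97/13.33 = 6.374 mg/L.
Mixed L₀ = (10.4×1.50 + 2.93×116)/(13.33) = 355.5/13.33 = 26.67 mg/L.
Initial deficit D₀ = C_s − DO₀ = 9.04 − 6.374 = 2.666 mg/L.
t_c = (1/0.7790) ln[(0.936/0.157)(1 − 2.666×0.7790/(0.157×26.67))] = 1.284 × ln(3.005) = 1.412 d.
D_c = (0.157/0.936) × 26.67 × e^(−0.157×1.412) = 0.1677 × 26.67 × 0.8011 = 3.584 mg/L.
Minimum DO = 9.04 − 3.584 = 5.456 mg/L.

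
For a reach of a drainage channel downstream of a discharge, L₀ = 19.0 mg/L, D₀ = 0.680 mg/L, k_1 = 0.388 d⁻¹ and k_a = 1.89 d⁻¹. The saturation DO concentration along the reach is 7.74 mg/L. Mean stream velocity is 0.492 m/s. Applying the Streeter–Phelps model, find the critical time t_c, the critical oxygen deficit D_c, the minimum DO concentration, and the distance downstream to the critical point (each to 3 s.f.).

t_c ≈ 0.955 d; D_c ≈ 2.69 mg/L; min DO ≈ 5.05 mg/L; x_c ≈ 40.6 km

With k_a/k_1 = 4.871 and 1 − D₀(k_a−k_1)/(k_1 L₀) = 0.8615,
t_c = ln(4.871 × 0.8615) / (1.89 − 0.388) = ln(4.196) / 1.502 = 1.434/1.502 = 0.9549 d.
D_c = (k_1/k_a) L₀ e^(−k_1 t_c) = (0.388/1.89) × 19.0 × e^(−0.388×0.9549) = 0.2053 × 19.0 × 0.6904 = 2.693 mg/L.
Minimum DO = C_s − D_c = 7.74 − 2.693 = 5.047 mg/L.
x_c = v t_c = 0.492 m/s × 0.9549 d × 86400 s/d = 40590 m ≈ 40.6 km.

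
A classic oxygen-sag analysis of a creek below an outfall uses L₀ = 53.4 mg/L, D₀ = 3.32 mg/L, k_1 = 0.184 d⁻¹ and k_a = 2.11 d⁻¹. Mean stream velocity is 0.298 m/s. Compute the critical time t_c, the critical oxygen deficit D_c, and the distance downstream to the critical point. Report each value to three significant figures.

t_c ≈ 0.720 d; D_c ≈ 4.08 mg/L; x_c ≈ 18.5 km

At the critical point dD/dt = 0, so k_1 L₀ e^(−k_1 t) = k_a D. Substituting D(t) from the Streeter–Phelps equation and solving for t gives
t_c = ln[(k_a/k_1)(1 − D₀(k_a−k_1)/(k_1 L₀))] / (k_a−k_1).
Here k_a−k_1 = 1.926 d⁻¹ and 1 − D₀(k_a−k_1)/(k_1 L₀) = 1 − 3.32×1.926/(0.184×53.4) = 0.3492, so
t_c = ln(11.47 × 0.3492) / 1.926 = 1.387 / 1.926 = 0.7204 d.
L(t_c) = L₀ e^(−k_1 t_c) = 53.4 × 0.8759 = 46.77 mg/L, and at the critical point k_a D_c = k_1 L, so D_c = (0.184/2.11) × 46.77 = 4.079 mg/L.
x_c = v t_c = 0.298 m/s × 0.7204 d × 86400 s/d = 18550 m ≈ 18.5 km.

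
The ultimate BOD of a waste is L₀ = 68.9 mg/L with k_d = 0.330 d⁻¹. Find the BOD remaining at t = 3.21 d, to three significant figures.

L ≈ 23.9 mg/L

L_t = L₀ e^(−k_d t) = 68.9 × e^(−0.330×3.21) = 68.9 × 0.3467 = 23.89 mg/L.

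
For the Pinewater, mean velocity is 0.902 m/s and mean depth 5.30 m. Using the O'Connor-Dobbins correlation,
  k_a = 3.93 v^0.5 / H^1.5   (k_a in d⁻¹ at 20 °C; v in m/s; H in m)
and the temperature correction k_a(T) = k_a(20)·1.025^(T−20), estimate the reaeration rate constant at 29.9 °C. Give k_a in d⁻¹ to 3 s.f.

k_a ≈ 0.391 d⁻¹

k_a(20) = 3.93 × 0.902^0.5 / 5.30^1.5 = 3.93 × 0.9497 / 12.20 = 0.3059 d⁻¹.
k_a(29.9) = 0.3059 × 1.025^(29.9−20) = 0.3059 × 1.277 = 0.3906 d⁻¹.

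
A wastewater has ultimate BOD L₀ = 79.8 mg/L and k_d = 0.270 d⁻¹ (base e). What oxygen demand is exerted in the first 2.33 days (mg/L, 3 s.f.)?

y_t = L₀(1 − e^(−k_d t)) = 79.8 × (1 − e^(−0.270×2.33))
= 79.8 × (1 − 0.5331) = 79.8 × 0.4669 = 37.26 mg/L.

y ≈ 37.3 mg/L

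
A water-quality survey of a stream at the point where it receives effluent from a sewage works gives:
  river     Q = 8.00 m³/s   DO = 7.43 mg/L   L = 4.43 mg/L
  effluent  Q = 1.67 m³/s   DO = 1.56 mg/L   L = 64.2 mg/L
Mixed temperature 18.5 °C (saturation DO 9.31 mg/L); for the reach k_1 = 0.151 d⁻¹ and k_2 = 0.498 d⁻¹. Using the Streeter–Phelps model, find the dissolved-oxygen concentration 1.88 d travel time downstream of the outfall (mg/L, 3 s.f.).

Mixed DO = (8.00×7.43 + 1.67×1.56)/(8.00+1.67) = 62.05/9.670 = 6.416 mg/L.
Mixed L₀ = (8.00×4.43 + 1.67×64.2)/(9.670) = 142.7/9.670 = 14.75 mg/L.
Initial deficit D₀ = C_s − DO₀ = 9.31 − 6.416 = 2.894 mg/L.
D(1.88) = [0.151×14.75/(0.498−0.151)](e^(−0.151×1.88) − e^(−0.498×1.88)) + 2.894 e^(−0.498×1.88)
= 6.420 × (0.7529 − 0.3921) + 2.894 × 0.3921 = 3.451 mg/L.
DO = 9.31 − 3.451 = 5.859 mg/L.

DO ≈ 5.86 mg/L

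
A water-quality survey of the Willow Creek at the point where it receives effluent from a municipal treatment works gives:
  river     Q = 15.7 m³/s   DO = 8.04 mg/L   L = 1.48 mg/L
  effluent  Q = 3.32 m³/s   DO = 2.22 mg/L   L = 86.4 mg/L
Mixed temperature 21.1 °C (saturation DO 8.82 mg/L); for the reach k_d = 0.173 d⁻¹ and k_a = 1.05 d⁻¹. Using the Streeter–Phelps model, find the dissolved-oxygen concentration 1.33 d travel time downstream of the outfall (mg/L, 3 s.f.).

DO ≈ 6.62 mg/L

Mixed DO = (15.7×8.04 + 3.32×2.22)/(15.7+3.32) = 133.6/19.02 = 7.024 mg/L.
Mixed L₀ = (15.7×1.48 + 3.32×86.4)/(19.02) = 310.1/19.02 = 16.30 mg/L.
Initial deficit D₀ = C_s − DO₀ = 8.82 − 7.024 = 1.796 mg/L.
D(1.33) = [0.173×16.30/(1.05−0.173)](e^(−0.173×1.33) − e^(−1.05×1.33)) + 1.796 e^(−1.05×1.33)
= 3.216 × (0.7945 − 0.2475) + 1.796 × 0.2475 = 2.204 mg/L.
DO = 8.82 − 2.204 = 6.616 mg/L.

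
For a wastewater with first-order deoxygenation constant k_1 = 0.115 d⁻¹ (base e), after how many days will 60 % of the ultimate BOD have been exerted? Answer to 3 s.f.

y/L₀ = 1 − e^(−k_1 t) = 0.60 ⇒ e^(−k_1 t) = 0.400
t = −ln(0.400) / 0.115 = 0.9163 / 0.115 = 7.968 d.

t ≈ 7.97 d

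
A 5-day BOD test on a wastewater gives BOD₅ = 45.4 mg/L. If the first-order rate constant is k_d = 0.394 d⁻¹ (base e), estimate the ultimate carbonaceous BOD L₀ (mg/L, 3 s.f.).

L₀ ≈ 52.8 mg/L

BOD₅ = L₀(1 − e^(−5k_d)) ⇒ L₀ = BOD₅ / (1 − e^(−5×0.394))
= 45.4 / (1 − 0.1395) = 45.4 / 0.8605 = 52.76 mg/L.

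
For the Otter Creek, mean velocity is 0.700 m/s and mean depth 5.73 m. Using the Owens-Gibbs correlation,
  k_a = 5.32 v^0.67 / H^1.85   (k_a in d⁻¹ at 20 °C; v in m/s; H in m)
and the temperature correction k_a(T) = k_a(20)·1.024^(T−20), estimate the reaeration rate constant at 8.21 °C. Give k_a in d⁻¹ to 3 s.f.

k_a ≈ 0.125 d⁻¹

k_a(20) = 5.32 × 0.700^0.67 / 5.73^1.85 = 5.32 × 0.7874 / 25.27 = 0.1658 d⁻¹.
k_a(8.21) = 0.1658 × 1.024^(8.21−20) = 0.1658 × 0.7561 = 0.1253 d⁻¹.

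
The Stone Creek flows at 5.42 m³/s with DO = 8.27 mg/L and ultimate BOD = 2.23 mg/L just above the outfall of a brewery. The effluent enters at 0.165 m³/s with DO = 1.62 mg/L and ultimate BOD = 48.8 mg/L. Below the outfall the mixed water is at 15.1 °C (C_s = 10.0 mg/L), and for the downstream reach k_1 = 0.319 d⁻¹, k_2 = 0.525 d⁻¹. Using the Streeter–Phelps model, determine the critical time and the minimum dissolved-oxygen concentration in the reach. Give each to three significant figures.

Mixed DO = (5.42×8.27 + 0.165×1.62)/(5.42+0.165) = 45.09/5.585 = 8.074 mg/L.
Mixed L₀ = (5.42×2.23 + 0.165×48.8)/(5.585) = 20.14/5.585 = 3.606 mg/L.
Initial deficit D₀ = C_s − DO₀ = 10.0 − 8.074 = 1.926 mg/L.
t_c = (1/0.2060) ln[(0.525/0.319)(1 − 1.926×0.2060/(0.319×3.606))] = 4.854 × ln(1.078) = 0.3644 d.
D_c = (0.319/0.525) × 3.606 × e^(−0.319×0.3644) = 0.6076 × 3.606 × 0.8903 = 1.951 mg/L.
Minimum DO = 10.0 − 1.951 = 8.049 mg/L.

t_c ≈ 0.364 d; minimum DO ≈ 8.05 mg/L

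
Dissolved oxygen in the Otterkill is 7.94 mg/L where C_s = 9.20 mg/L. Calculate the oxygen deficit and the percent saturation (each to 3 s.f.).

D = C_s − C = 9.20 − 7.94 = 1.26 mg/L.
% saturation = 7.94/9.20 × 100 = 86.3 %.

D ≈ 1.26 mg/L; 86.3 % saturation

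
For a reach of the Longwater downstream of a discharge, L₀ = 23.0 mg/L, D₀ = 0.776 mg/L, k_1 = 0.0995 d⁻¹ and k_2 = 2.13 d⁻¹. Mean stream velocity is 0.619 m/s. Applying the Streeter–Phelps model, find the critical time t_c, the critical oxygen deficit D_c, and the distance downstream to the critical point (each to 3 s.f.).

t_c ≈ 0.934 d; D_c ≈ 0.979 mg/L; x_c ≈ 50.0 km

At the critical point dD/dt = 0, so k_1 L₀ e^(−k_1 t) = k_2 D. Substituting D(t) from the Streeter–Phelps equation and solving for t gives
t_c = ln[(k_2/k_1)(1 − D₀(k_2−k_1)/(k_1 L₀))] / (k_2−k_1).
Here k_2−k_1 = 2.030 d⁻¹ and 1 − D₀(k_2−k_1)/(k_1 L₀) = 1 − 0.776×2.030/(0.0995×23.0) = 0.3115, so
t_c = ln(21.41 × 0.3115) / 2.030 = 1.897 / 2.030 = 0.9344 d.
D_c = (k_1/k_2) L₀ e^(−k_1 t_c) = (0.0995/2.13) × 23.0 × e^(−0.0995×0.9344) = 0.04671 × 23.0 × 0.9112 = 0.9790 mg/L.
x_c = v t_c = 0.619 m/s × 0.9344 d × 86400 s/d = 49970 m ≈ 50.0 km.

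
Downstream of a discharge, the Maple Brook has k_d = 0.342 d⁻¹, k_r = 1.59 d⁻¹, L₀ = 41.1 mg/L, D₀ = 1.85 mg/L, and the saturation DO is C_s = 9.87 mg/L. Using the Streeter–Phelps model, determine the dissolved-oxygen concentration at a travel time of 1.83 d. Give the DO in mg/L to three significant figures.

DO ≈ 4.36 mg/L

k_d L₀/(k_r−k_d) = 0.342×41.1/(1.59−0.342) = 14.06/1.248 = 11.26 mg/L.
e^(−k_d t) = e^(−0.342×1.830) = 0.5348; e^(−k_r t) = e^(−1.59×1.830) = 0.05449.
D = 11.26 × (0.5348 − 0.05449) + 1.85 × 0.05449 = 5.410 + 0.1008 = 5.511 mg/L.
DO = C_s − D = 9.87 − 5.511 = 4.359 mg/L.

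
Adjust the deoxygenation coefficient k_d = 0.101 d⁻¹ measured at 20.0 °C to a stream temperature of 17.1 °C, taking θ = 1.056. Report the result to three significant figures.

k_d(T₂) = k_d(T₁) · θ^(T₂−T₁) = 0.101 × 1.056^(17.1−20.0)
= 0.101 × 1.056^-2.90 = 0.101 × 0.8538 = 0.08624 d⁻¹.

k_d ≈ 0.0862 d⁻¹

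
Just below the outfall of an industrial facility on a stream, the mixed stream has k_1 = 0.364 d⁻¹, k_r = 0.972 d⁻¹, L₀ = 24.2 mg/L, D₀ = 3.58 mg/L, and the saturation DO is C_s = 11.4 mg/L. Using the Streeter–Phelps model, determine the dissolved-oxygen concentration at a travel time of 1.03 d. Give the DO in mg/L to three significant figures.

DO ≈ 5.45 mg/L

k_1 L₀/(k_r−k_1) = 0.364×24.2/(0.972−0.364) = 8.809/0.6080 = 14.49 mg/L.
e^(−k_1 t) = e^(−0.364×1.030) = 0.6873; e^(−k_r t) = e^(−0.972×1.030) = 0.3675.
D = 14.49 × (0.6873 − 0.3675) + 3.58 × 0.3675 = 4.635 + 1.315 = 5.950 mg/L.
DO = C_s − D = 11.4 − 5.950 = 5.450 mg/L.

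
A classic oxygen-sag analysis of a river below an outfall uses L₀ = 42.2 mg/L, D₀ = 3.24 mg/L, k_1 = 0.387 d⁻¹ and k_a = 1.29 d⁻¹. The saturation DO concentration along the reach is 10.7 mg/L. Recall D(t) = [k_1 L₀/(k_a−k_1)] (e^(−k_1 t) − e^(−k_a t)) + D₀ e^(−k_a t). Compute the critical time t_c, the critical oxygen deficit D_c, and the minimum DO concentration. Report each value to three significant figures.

t_c ≈ 1.11 d; D_c ≈ 8.22 mg/L; min DO ≈ 2.48 mg/L

With k_a/k_1 = 3.333 and 1 − D₀(k_a−k_1)/(k_1 L₀) = 0.8209,
t_c = ln(3.333 × 0.8209) / (1.29 − 0.387) = ln(2.736) / 0.9030 = 1.007/0.9030 = 1.115 d.
L(t_c) = L₀ e^(−k_1 t_c) = 42.2 × 0.6496 = 27.41 mg/L, and at the critical point k_a D_c = k_1 L, so D_c = (0.387/1.29) × 27.41 = 8.224 mg/L.
Minimum DO = C_s − D_c = 10.7 − 8.224 = 2.476 mg/L.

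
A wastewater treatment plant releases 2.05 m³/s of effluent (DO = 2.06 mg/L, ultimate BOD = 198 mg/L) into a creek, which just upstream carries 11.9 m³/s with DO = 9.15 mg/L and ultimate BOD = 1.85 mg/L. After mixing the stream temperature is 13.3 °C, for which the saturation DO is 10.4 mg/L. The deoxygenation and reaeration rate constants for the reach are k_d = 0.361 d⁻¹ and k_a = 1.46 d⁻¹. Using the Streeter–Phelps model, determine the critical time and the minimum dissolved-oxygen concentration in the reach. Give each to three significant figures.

Mixed DO = (11.9×9.15 + 2.05×2.06)/(11.9+2.05) = 113.1/13.95 = 8.108 mg/L.
Mixed L₀ = (11.9×1.85 + 2.05×198)/(13.95) = 427.9/13.95 = 30.67 mg/L.
Initial deficit D₀ = C_s − DO₀ = 10.4 − 8.108 = 2.292 mg/L.
t_c = (1/1.099) ln[(1.46/0.361)(1 − 2.292×1.099/(0.361×30.67))] = 0.9099 × ln(3.124) = 1.037 d.
D_c = (0.361/1.46) × 30.67 × e^(−0.361×1.037) = 0.2473 × 30.67 × 0.6878 = 5.217 mg/L.
Minimum DO = 10.4 − 5.217 = 5.183 mg/L.

t_c ≈ 1.04 d; minimum DO ≈ 5.18 mg/L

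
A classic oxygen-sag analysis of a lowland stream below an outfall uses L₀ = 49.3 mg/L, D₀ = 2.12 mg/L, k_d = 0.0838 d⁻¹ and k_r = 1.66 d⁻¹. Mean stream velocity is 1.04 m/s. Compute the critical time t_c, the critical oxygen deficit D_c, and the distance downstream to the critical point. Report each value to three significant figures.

At the critical point dD/dt = 0, so k_d L₀ e^(−k_d t) = k_r D. Substituting D(t) from the Streeter–Phelps equation and solving for t gives
t_c = ln[(k_r/k_d)(1 − D₀(k_r−k_d)/(k_d L₀))] / (k_r−k_d).
Here k_r−k_d = 1.576 d⁻¹ and 1 − D₀(k_r−k_d)/(k_d L₀) = 1 − 2.12×1.576/(0.0838×49.3) = 0.1912, so
t_c = ln(19.81 × 0.1912) / 1.576 = 1.332 / 1.576 = 0.8448 d.
L(t_c) = L₀ e^(−k_d t_c) = 49.3 × 0.9317 = 45.93 mg/L, and at the critical point k_r D_c = k_d L, so D_c = (0.0838/1.66) × 45.93 = 2.319 mg/L.
x_c = v t_c = 1.04 m/s × 0.8448 d × 86400 s/d = 75910 m ≈ 75.9 km.

t_c ≈ 0.845 d; D_c ≈ 2.32 mg/L; x_c ≈ 75.9 km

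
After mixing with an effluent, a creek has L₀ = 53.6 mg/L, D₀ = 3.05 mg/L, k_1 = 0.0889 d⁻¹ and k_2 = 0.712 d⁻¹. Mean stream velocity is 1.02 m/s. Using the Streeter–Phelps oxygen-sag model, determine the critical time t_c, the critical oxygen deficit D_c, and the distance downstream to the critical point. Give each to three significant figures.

With k_2/k_1 = 8.009 and 1 − D₀(k_2−k_1)/(k_1 L₀) = 0.6012,
t_c = ln(8.009 × 0.6012) / (0.712 − 0.0889) = ln(4.815) / 0.6231 = 1.572/0.6231 = 2.522 d.
D_c = (k_1/k_2) L₀ e^(−k_1 t_c) = (0.0889/0.712) × 53.6 × e^(−0.0889×2.522) = 0.1249 × 53.6 × 0.7991 = 5.348 mg/L.
x_c = v t_c = 1.02 m/s × 2.522 d × 86400 s/d = 222300 m ≈ 222 km.

t_c ≈ 2.52 d; D_c ≈ 5.35 mg/L; x_c ≈ 222 km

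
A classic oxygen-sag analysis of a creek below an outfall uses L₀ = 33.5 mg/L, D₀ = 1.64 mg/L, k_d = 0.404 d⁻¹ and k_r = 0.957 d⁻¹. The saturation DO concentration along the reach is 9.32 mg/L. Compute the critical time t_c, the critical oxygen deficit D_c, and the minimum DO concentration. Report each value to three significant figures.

With k_r/k_d = 2.369 and 1 − D₀(k_r−k_d)/(k_d L₀) = 0.9330,
t_c = ln(2.369 × 0.9330) / (0.957 − 0.404) = ln(2.210) / 0.5530 = 0.7930/0.5530 = 1.434 d.
L(t_c) = L₀ e^(−k_d t_c) = 33.5 × 0.5603 = 18.77 mg/L, and at the critical point k_r D_c = k_d L, so D_c = (0.404/0.957) × 18.77 = 7.923 mg/L.
Minimum DO = C_s − D_c = 9.32 − 7.923 = 1.397 mg/L.

t_c ≈ 1.43 d; D_c ≈ 7.92 mg/L; min DO ≈ 1.40 mg/L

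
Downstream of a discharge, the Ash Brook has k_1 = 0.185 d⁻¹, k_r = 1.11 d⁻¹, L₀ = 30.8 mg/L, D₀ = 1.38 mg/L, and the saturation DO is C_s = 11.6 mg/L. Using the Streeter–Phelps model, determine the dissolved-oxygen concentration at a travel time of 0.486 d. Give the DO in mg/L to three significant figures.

DO ≈ 8.76 mg/L

k_1 L₀/(k_r−k_1) = 0.185×30.8/(1.11−0.185) = 5.698/0.9250 = 6.160 mg/L.
e^(−k_1 t) = e^(−0.185×0.4860) = 0.9140; e^(−k_r t) = e^(−1.11×0.4860) = 0.5831.
D = 6.160 × (0.9140 − 0.5831) + 1.38 × 0.5831 = 2.039 + 0.8046 = 2.843 mg/L.
DO = C_s − D = 11.6 − 2.843 = 8.757 mg/L.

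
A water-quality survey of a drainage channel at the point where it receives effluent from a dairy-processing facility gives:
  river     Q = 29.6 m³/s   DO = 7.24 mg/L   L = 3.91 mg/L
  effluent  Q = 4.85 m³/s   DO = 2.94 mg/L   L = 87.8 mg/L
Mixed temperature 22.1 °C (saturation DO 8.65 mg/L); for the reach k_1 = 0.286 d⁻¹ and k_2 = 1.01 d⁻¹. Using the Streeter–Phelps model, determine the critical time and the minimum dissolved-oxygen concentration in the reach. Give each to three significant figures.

t_c ≈ 1.20 d; minimum DO ≈ 5.49 mg/L

Mixed DO = (29.6×7.24 + 4.85×2.94)/(29.6+4.85) = 228.6/34.45 = 6.635 mg/L.
Mixed L₀ = (29.6×3.91 + 4.85×87.8)/(34.45) = 541.6/34.45 = 15.72 mg/L.
Initial deficit D₀ = C_s − DO₀ = 8.65 − 6.635 = 2.015 mg/L.
t_c = (1/0.7240) ln[(1.01/0.286)(1 − 2.015×0.7240/(0.286×15.72))] = 1.381 × ln(2.385) = 1.201 d.
D_c = (0.286/1.01) × 15.72 × e^(−0.286×1.201) = 0.2832 × 15.72 × 0.7093 = 3.158 mg/L.
Minimum DO = 8.65 − 3.158 = 5.492 mg/L.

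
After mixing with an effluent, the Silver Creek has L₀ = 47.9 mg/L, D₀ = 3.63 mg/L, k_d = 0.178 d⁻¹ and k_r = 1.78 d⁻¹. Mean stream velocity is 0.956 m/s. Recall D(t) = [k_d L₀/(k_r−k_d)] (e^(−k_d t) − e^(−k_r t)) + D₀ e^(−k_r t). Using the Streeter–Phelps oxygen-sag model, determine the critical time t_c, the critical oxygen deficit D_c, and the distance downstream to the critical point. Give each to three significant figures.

t_c ≈ 0.722 d; D_c ≈ 4.21 mg/L; x_c ≈ 59.6 km

With k_r/k_d = 10.00 and 1 − D₀(k_r−k_d)/(k_d L₀) = 0.3180,
t_c = ln(10.00 × 0.3180) / (1.78 − 0.178) = ln(3.180) / 1.602 = 1.157/1.602 = 0.7221 d.
L(t_c) = L₀ e^(−k_d t_c) = 47.9 × 0.8794 = 42.12 mg/L, and at the critical point k_r D_c = k_d L, so D_c = (0.178/1.78) × 42.12 = 4.212 mg/L.
x_c = v t_c = 0.956 m/s × 0.7221 d × 86400 s/d = 59640 m ≈ 59.6 km.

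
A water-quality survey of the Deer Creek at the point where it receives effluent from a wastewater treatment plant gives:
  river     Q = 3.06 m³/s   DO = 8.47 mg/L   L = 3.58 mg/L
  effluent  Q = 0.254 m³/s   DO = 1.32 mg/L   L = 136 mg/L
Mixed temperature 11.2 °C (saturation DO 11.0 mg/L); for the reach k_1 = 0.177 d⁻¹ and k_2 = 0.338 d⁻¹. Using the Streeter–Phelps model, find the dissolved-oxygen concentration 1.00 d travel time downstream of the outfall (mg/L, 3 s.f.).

DO ≈ 6.92 mg/L

Mixed DO = (3.06×8.47 + 0.254×1.32)/(3.06+0.254) = 26.25/3.314 = 7.922 mg/L.
Mixed L₀ = (3.06×3.58 + 0.254×136)/(3.314) = 45.50/3.314 = 13.73 mg/L.
Initial deficit D₀ = C_s − DO₀ = 11.0 − 7.922 = 3.078 mg/L.
D(1.00) = [0.177×13.73/(0.338−0.177)](e^(−0.177×1.00) − e^(−0.338×1.00)) + 3.078 e^(−0.338×1.00)
= 15.09 × (0.8378 − 0.7132) + 3.078 × 0.7132 = 4.076 mg/L.
DO = 11.0 − 4.076 = 6.924 mg/L.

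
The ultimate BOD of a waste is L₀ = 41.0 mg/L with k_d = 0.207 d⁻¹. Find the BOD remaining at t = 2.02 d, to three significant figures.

L ≈ 27.0 mg/L

L_t = L₀ e^(−k_d t) = 41.0 × e^(−0.207×2.02) = 41.0 × 0.6583 = 26.99 mg/L.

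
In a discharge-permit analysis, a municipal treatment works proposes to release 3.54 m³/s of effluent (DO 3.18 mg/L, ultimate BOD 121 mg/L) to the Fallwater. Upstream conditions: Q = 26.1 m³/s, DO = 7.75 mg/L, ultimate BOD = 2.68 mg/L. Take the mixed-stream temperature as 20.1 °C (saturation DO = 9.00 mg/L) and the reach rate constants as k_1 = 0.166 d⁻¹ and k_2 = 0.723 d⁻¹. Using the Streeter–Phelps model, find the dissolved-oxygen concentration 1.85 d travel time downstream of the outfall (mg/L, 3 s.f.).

Mixed DO = (26.1×7.75 + 3.54×3.18)/(26.1+3.54) = 213.5/29.64 = 7.204 mg/L.
Mixed L₀ = (26.1×2.68 + 3.54×121)/(29.64) = 498.3/29.64 = 16.81 mg/L.
Initial deficit D₀ = C_s − DO₀ = 9.00 − 7.204 = 1.796 mg/L.
D(1.85) = [0.166×16.81/(0.723−0.166)](e^(−0.166×1.85) − e^(−0.723×1.85)) + 1.796 e^(−0.723×1.85)
= 5.010 × (0.7356 − 0.2625) + 1.796 × 0.2625 = 2.842 mg/L.
DO = 9.00 − 2.842 = 6.158 mg/L.

DO ≈ 6.16 mg/L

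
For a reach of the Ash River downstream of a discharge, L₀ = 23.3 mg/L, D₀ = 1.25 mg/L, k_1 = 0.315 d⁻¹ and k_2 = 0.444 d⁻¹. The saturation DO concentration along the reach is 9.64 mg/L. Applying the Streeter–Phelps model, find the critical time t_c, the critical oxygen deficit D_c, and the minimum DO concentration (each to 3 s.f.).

t_c = [1/(k_2−k_1)] ln[(k_2/k_1)(1 − D₀(k_2−k_1)/(k_1 L₀))]
= [1/(0.444−0.315)] ln[(0.444/0.315)(1 − 1.25×0.1290/(0.315×23.3))]
= (1/0.1290) ln[1.410 × 0.9780] = 7.752 × ln(1.379) = 7.752 × 0.3210 = 2.489 d.
L(t_c) = L₀ e^(−k_1 t_c) = 23.3 × 0.4566 = 10.64 mg/L, and at the critical point k_2 D_c = k_1 L, so D_c = (0.315/0.444) × 10.64 = 7.548 mg/L.
Minimum DO = C_s − D_c = 9.64 − 7.548 = 2.092 mg/L.

t_c ≈ 2.49 d; D_c ≈ 7.55 mg/L; min DO ≈ 2.09 mg/L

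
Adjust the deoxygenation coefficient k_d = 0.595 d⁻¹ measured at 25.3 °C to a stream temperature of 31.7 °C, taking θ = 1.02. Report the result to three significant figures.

k_d ≈ 0.675 d⁻¹

k_d(T₂) = k_d(T₁) · θ^(T₂−T₁) = 0.595 × 1.02^(31.7−25.3)
= 0.595 × 1.02^6.40 = 0.595 × 1.135 = 0.6754 d⁻¹.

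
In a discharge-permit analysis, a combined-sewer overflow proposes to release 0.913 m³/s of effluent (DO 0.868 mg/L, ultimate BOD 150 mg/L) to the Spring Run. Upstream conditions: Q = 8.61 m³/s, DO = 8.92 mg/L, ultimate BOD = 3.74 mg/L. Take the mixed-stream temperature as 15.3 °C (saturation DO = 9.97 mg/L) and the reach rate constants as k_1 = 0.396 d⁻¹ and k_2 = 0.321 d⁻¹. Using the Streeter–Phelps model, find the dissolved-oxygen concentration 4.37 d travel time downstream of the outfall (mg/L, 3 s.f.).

DO ≈ 3.08 mg/L

Mixed DO = (8.61×8.92 + 0.913×0.868)/(8.61+0.913) = 77.59/9.523 = 8.148 mg/L.
Mixed L₀ = (8.61×3.74 + 0.913×150)/(9.523) = 169.2/9.523 = 17.76 mg/L.
Initial deficit D₀ = C_s − DO₀ = 9.97 − 8.148 = 1.822 mg/L.
D(4.37) = [0.396×17.76/(0.321−0.396)](e^(−0.396×4.37) − e^(−0.321×4.37)) + 1.822 e^(−0.321×4.37)
= -93.79 × (0.1772 − 0.2459) + 1.822 × 0.2459 = 6.893 mg/L.
DO = 9.97 − 6.893 = 3.077 mg/L.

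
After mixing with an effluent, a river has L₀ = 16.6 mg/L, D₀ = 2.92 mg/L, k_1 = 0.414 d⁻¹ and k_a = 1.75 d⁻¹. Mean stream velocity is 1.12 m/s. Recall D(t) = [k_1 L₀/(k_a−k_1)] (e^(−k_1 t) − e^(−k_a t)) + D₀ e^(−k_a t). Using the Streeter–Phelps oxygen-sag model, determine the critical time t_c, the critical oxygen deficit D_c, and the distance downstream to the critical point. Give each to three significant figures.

At the critical point dD/dt = 0, so k_1 L₀ e^(−k_1 t) = k_a D. Substituting D(t) from the Streeter–Phelps equation and solving for t gives
t_c = ln[(k_a/k_1)(1 − D₀(k_a−k_1)/(k_1 L₀))] / (k_a−k_1).
Here k_a−k_1 = 1.336 d⁻¹ and 1 − D₀(k_a−k_1)/(k_1 L₀) = 1 − 2.92×1.336/(0.414×16.6) = 0.4323, so
t_c = ln(4.227 × 0.4323) / 1.336 = 0.6030 / 1.336 = 0.4513 d.
D_c = (k_1/k_a) L₀ e^(−k_1 t_c) = (0.414/1.75) × 16.6 × e^(−0.414×0.4513) = 0.2366 × 16.6 × 0.8296 = 3.258 mg/L.
x_c = v t_c = 1.12 m/s × 0.4513 d × 86400 s/d = 43670 m ≈ 43.7 km.

t_c ≈ 0.451 d; D_c ≈ 3.26 mg/L; x_c ≈ 43.7 km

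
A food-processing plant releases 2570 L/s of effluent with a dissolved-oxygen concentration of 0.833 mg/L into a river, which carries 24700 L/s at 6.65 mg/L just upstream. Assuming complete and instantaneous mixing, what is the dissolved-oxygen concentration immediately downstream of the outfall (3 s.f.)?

6.10 mg/L

Flow-weighted mixing: C = (Q_r C_r + Q_w C_w)/(Q_r + Q_w)
= (24700×6.65 + 2570×0.833)/(24700 + 2570) = 166400/27270 = 6.102 mg/L.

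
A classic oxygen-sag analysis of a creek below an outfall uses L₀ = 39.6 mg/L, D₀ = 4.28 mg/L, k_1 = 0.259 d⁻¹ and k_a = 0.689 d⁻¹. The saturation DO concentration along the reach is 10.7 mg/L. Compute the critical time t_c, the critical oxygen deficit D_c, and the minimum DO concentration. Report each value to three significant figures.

t_c = [1/(k_a−k_1)] ln[(k_a/k_1)(1 − D₀(k_a−k_1)/(k_1 L₀))]
= [1/(0.689−0.259)] ln[(0.689/0.259)(1 − 4.28×0.4300/(0.259×39.6))]
= (1/0.4300) ln[2.660 × 0.8206] = 2.326 × ln(2.183) = 2.326 × 0.7806 = 1.815 d.
L(t_c) = L₀ e^(−k_1 t_c) = 39.6 × 0.6249 = 24.75 mg/L, and at the critical point k_a D_c = k_1 L, so D_c = (0.259/0.689) × 24.75 = 9.302 mg/L.
Minimum DO = C_s − D_c = 10.7 − 9.302 = 1.398 mg/L.

t_c ≈ 1.82 d; D_c ≈ 9.30 mg/L; min DO ≈ 1.40 mg/L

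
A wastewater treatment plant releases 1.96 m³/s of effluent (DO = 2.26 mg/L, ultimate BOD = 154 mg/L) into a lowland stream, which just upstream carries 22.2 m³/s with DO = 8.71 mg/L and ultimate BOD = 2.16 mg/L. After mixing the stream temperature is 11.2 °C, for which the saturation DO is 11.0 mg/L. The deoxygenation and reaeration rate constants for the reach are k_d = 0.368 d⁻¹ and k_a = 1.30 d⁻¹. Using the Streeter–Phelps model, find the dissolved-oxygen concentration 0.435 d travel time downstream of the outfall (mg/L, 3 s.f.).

Mixed DO = (22.2×8.71 + 1.96×2.26)/(22.2+1.96) = 197.8/24.16 = 8.187 mg/L.
Mixed L₀ = (22.2×2.16 + 1.96×154)/(24.16) = 349.8/24.16 = 14.48 mg/L.
Initial deficit D₀ = C_s − DO₀ = 11.0 − 8.187 = 2.813 mg/L.
D(0.435) = [0.368×14.48/(1.30−0.368)](e^(−0.368×0.435) − e^(−1.30×0.435)) + 2.813 e^(−1.30×0.435)
= 5.717 × (0.8521 − 0.5681) + 2.813 × 0.5681 = 3.222 mg/L.
DO = 11.0 − 3.222 = 7.778 mg/L.

DO ≈ 7.78 mg/L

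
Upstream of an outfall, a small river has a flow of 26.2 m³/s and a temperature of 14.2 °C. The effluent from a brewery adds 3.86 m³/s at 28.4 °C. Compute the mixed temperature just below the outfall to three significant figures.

Flow-weighted mixing: C = (Q_r C_r + Q_w C_w)/(Q_r + Q_w)
= (26.2×14.2 + 3.86×28.4)/(26.2 + 3.86) = 481.7/30.06 = 16.02 °C.

16.0 °C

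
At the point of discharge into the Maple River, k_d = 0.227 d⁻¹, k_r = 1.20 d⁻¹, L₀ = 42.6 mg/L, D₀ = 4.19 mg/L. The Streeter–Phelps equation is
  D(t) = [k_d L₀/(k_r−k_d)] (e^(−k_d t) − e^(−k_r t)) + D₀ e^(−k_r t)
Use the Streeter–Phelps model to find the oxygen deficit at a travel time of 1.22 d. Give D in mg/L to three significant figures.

D ≈ 6.20 mg/L

k_d L₀/(k_r−k_d) = 0.227×42.6/(1.20−0.227) = 9.670/0.9730 = 9.939 mg/L.
e^(−k_d t) = e^(−0.227×1.220) = 0.7581; e^(−k_r t) = e^(−1.20×1.220) = 0.2313.
D = 9.939 × (0.7581 − 0.2313) + 4.19 × 0.2313 = 5.236 + 0.9692 = 6.205 mg/L.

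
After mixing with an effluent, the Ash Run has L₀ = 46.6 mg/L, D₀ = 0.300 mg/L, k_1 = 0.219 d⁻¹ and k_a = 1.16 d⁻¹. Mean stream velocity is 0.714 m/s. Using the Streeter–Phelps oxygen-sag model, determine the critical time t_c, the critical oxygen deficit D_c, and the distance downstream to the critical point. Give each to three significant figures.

With k_a/k_1 = 5.297 and 1 − D₀(k_a−k_1)/(k_1 L₀) = 0.9723,
t_c = ln(5.297 × 0.9723) / (1.16 − 0.219) = ln(5.150) / 0.9410 = 1.639/0.9410 = 1.742 d.
D_c = (k_1/k_a) L₀ e^(−k_1 t_c) = (0.219/1.16) × 46.6 × e^(−0.219×1.742) = 0.1888 × 46.6 × 0.6829 = 6.008 mg/L.
x_c = v t_c = 0.714 m/s × 1.742 d × 86400 s/d = 107500 m ≈ 107 km.

t_c ≈ 1.74 d; D_c ≈ 6.01 mg/L; x_c ≈ 107 km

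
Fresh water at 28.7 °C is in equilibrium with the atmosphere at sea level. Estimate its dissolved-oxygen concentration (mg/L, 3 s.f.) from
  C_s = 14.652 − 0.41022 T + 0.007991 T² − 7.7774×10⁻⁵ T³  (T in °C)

C_s ≈ 7.62 mg/L

C_s = 14.652 − 0.41022×28.7 + 0.007991×28.7² − 7.7774×10⁻⁵×28.7³ = 7.622 mg/L.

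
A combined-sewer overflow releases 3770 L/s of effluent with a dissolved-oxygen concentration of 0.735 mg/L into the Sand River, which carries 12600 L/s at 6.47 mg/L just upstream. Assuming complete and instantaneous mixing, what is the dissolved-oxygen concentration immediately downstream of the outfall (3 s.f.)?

5.15 mg/L

Flow-weighted mixing: C = (Q_r C_r + Q_w C_w)/(Q_r + Q_w)
= (12600×6.47 + 3770×0.735)/(12600 + 3770) = 84290/16370 = 5.149 mg/L.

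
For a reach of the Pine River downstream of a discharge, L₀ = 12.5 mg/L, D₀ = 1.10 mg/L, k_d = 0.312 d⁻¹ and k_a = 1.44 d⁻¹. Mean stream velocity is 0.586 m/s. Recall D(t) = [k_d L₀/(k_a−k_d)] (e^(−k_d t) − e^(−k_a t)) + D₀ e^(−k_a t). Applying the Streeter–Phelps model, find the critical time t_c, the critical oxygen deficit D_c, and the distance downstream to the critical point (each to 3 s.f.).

t_c ≈ 1.02 d; D_c ≈ 1.97 mg/L; x_c ≈ 51.5 km

t_c = [1/(k_a−k_d)] ln[(k_a/k_d)(1 − D₀(k_a−k_d)/(k_d L₀))]
= [1/(1.44−0.312)] ln[(1.44/0.312)(1 − 1.10×1.128/(0.312×12.5))]
= (1/1.128) ln[4.615 × 0.6818] = 0.8865 × ln(3.147) = 0.8865 × 1.146 = 1.016 d.
D_c = (k_d/k_a) L₀ e^(−k_d t_c) = (0.312/1.44) × 12.5 × e^(−0.312×1.016) = 0.2167 × 12.5 × 0.7283 = 1.972 mg/L.
x_c = v t_c = 0.586 m/s × 1.016 d × 86400 s/d = 51460 m ≈ 51.5 km.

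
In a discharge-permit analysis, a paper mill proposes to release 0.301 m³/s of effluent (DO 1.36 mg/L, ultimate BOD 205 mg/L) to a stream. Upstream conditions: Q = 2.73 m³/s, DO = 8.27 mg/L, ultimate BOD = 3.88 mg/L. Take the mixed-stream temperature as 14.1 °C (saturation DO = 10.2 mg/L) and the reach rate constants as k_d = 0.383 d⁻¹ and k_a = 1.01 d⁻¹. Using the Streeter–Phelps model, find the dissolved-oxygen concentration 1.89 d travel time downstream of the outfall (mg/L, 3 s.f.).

DO ≈ 4.91 mg/L

Mixed DO = (2.73×8.27 + 0.301×1.36)/(2.73+0.301) = 22.99/3.031 = 7.584 mg/L.
Mixed L₀ = (2.73×3.88 + 0.301×205)/(3.031) = 72.30/3.031 = 23.85 mg/L.
Initial deficit D₀ = C_s − DO₀ = 10.2 − 7.584 = 2.616 mg/L.
D(1.89) = [0.383×23.85/(1.01−0.383)](e^(−0.383×1.89) − e^(−1.01×1.89)) + 2.616 e^(−1.01×1.89)
= 14.57 × (0.4849 − 0.1482) + 2.616 × 0.1482 = 5.293 mg/L.
DO = 10.2 − 5.293 = 4.907 mg/L.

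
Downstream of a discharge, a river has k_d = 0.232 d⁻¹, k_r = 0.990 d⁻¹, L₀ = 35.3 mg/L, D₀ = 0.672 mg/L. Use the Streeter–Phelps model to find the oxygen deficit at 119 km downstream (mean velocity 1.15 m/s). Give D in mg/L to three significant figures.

D ≈ 5.09 mg/L

Travel time t = x/v = 119 km / (1.15 m/s) = 119000 m / 1.15 m/s = 103500 s = 1.198 d.
k_d L₀/(k_r−k_d) = 0.232×35.3/(0.990−0.232) = 8.190/0.7580 = 10.80 mg/L.
e^(−k_d t) = e^(−0.232×1.198) = 0.7574; e^(−k_r t) = e^(−0.990×1.198) = 0.3055.
D = 10.80 × (0.7574 − 0.3055) + 0.672 × 0.3055 = 4.882 + 0.2053 = 5.087 mg/L.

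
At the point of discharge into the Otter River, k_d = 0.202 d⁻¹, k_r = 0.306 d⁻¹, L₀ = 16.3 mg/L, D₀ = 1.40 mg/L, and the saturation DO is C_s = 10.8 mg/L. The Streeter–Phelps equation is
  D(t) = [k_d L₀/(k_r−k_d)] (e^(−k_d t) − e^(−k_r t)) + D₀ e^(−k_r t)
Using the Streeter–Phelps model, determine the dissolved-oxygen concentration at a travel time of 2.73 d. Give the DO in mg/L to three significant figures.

k_d L₀/(k_r−k_d) = 0.202×16.3/(0.306−0.202) = 3.293/0.1040 = 31.66 mg/L.
e^(−k_d t) = e^(−0.202×2.730) = 0.5761; e^(−k_r t) = e^(−0.306×2.730) = 0.4337.
D = 31.66 × (0.5761 − 0.4337) + 1.40 × 0.4337 = 4.508 + 0.6072 = 5.115 mg/L.
DO = C_s − D = 10.8 − 5.115 = 5.685 mg/L.

DO ≈ 5.68 mg/L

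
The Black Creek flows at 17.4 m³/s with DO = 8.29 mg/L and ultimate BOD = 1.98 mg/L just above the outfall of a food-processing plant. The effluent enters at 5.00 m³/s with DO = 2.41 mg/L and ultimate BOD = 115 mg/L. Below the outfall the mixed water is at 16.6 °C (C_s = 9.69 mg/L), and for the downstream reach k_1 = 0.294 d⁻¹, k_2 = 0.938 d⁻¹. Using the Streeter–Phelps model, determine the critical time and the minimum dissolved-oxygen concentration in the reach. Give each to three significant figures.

t_c ≈ 1.42 d; minimum DO ≈ 4.07 mg/L

Mixed DO = (17.4×8.29 + 5.00×2.41)/(17.4+5.00) = 156.3/22.40 = 6.978 mg/L.
Mixed L₀ = (17.4×1.98 + 5.00×115)/(22.40) = 609.5/22.40 = 27.21 mg/L.
Initial deficit D₀ = C_s − DO₀ = 9.69 − 6.978 = 2.712 mg/L.
t_c = (1/0.6440) ln[(0.938/0.294)(1 − 2.712×0.6440/(0.294×27.21))] = 1.553 × ln(2.494) = 1.419 d.
D_c = (0.294/0.938) × 27.21 × e^(−0.294×1.419) = 0.3134 × 27.21 × 0.6589 = 5.619 mg/L.
Minimum DO = 9.69 − 5.619 = 4.071 mg/L.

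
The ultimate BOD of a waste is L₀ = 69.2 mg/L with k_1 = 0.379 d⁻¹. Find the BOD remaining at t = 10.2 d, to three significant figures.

L ≈ 1.45 mg/L

L_t = L₀ e^(−k_1 t) = 69.2 × e^(−0.379×10.2) = 69.2 × 0.02095 = 1.449 mg/L.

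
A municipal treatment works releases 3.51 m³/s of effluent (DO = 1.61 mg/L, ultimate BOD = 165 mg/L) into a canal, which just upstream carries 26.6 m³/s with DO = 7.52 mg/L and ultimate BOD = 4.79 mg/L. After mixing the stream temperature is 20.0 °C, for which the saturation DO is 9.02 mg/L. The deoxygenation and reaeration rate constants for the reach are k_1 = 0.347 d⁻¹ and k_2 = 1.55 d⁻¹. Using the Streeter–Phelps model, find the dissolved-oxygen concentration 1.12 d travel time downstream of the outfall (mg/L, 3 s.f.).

DO ≈ 5.24 mg/L

Mixed DO = (26.6×7.52 + 3.51×1.61)/(26.6+3.51) = 205.7/30.11 = 6.831 mg/L.
Mixed L₀ = (26.6×4.79 + 3.51×165)/(30.11) = 706.6/30.11 = 23.47 mg/L.
Initial deficit D₀ = C_s − DO₀ = 9.02 − 6.831 = 2.189 mg/L.
D(1.12) = [0.347×23.47/(1.55−0.347)](e^(−0.347×1.12) − e^(−1.55×1.12)) + 2.189 e^(−1.55×1.12)
= 6.769 × (0.6780 − 0.1762) + 2.189 × 0.1762 = 3.782 mg/L.
DO = 9.02 − 3.782 = 5.238 mg/L.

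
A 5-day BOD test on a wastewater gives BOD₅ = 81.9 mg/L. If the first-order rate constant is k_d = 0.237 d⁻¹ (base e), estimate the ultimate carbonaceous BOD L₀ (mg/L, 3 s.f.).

BOD₅ = L₀(1 − e^(−5k_d)) ⇒ L₀ = BOD₅ / (1 − e^(−5×0.237))
= 81.9 / (1 − 0.3057) = 81.9 / 0.6943 = 118.0 mg/L.

L₀ ≈ 118 mg/L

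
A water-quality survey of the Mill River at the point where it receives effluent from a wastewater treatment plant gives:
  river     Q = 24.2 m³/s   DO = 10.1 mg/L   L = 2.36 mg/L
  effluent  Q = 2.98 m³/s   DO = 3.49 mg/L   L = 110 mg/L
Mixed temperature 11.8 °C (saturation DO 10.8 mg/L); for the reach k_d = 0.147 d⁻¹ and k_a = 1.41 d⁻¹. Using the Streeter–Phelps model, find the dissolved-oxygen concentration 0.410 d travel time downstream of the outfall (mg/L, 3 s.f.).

DO ≈ 9.37 mg/L

Mixed DO = (24.2×10.1 + 2.98×3.49)/(24.2+2.98) = 254.8/27.18 = 9.375 mg/L.
Mixed L₀ = (24.2×2.36 + 2.98×110)/(27.18) = 384.9/27.18 = 14.16 mg/L.
Initial deficit D₀ = C_s − DO₀ = 10.8 − 9.375 = 1.425 mg/L.
D(0.410) = [0.147×14.16/(1.41−0.147)](e^(−0.147×0.410) − e^(−1.41×0.410)) + 1.425 e^(−1.41×0.410)
= 1.648 × (0.9415 − 0.5610) + 1.425 × 0.5610 = 1.426 mg/L.
DO = 10.8 − 1.426 = 9.374 mg/L.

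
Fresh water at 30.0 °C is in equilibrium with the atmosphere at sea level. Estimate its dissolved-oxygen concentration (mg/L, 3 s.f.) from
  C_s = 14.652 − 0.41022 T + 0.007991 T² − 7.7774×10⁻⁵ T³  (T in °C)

C_s = 14.652 − 0.41022×30.0 + 0.007991×30.0² − 7.7774×10⁻⁵×30.0³ = 7.437 mg/L.

C_s ≈ 7.44 mg/L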